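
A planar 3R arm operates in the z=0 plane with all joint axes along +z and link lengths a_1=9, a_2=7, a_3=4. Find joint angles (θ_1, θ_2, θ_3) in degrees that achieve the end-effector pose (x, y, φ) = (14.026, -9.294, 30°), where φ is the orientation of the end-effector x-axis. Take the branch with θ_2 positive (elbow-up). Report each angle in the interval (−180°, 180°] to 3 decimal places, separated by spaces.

wrist centre = target − a_3·(cos φ, sin φ) = (10.5619, -11.2940)
cos θ_2 = (239.1081−9²−7²)/(2·9·7) = 0.8659; θ_2 = 30.0101° (elbow-up)
β = atan2(-11.2940,10.5619) = -46.9185°; ψ = atan2(3.5011,15.0616) = 13.0860°
θ_1 = β − ψ = -60.0045°
θ_3 = φ − θ_1 − θ_2 = 59.9945° (wrapped to (-180°,180°])

-60.005 30.010 59.994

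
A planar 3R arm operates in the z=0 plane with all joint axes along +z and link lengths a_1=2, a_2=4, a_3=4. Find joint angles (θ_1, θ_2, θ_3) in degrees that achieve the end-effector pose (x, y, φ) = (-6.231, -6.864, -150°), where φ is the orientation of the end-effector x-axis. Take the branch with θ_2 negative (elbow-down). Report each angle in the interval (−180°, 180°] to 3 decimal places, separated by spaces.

-89.274 -44.997 -15.729

wrist centre = target − a_3·(cos φ, sin φ) = (-2.7669, -4.8640)
cos θ_2 = (31.3142−2²−4²)/(2·2·4) = 0.7071; θ_2 = -44.9974° (elbow-down)
β = atan2(-4.8640,-2.7669) = -119.6335°; ψ = atan2(-2.8283,4.8286) = -30.3594°
θ_1 = β − ψ = -89.2741°
θ_3 = φ − θ_1 − θ_2 = -15.7285° (wrapped to (-180°,180°])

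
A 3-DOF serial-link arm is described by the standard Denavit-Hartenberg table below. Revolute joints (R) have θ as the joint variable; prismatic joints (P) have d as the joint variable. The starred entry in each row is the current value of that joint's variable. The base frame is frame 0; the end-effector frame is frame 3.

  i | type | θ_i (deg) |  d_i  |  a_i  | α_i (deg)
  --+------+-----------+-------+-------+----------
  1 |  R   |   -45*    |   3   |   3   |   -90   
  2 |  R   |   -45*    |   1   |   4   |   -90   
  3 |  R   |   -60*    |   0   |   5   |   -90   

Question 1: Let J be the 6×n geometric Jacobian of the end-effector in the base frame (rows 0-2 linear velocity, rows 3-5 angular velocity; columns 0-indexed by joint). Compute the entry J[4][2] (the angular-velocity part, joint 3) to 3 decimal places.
axis z_2 = (0.5000,-0.5000,-0.7071); lever o_n−o_2 = (4.3119,1.8119,1.7678)
cross product → J_v[:, 2] = (0.3973,-3.9328,3.0619)
J_ω[:, 2] = z_2
entry J[4][2] = -0.5000

-0.500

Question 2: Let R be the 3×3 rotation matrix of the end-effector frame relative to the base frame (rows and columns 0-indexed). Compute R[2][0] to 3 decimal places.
End-effector x-axis (col 0 of R) = (0.8624,0.3624,0.3536)
R[2][0] = 0.3536

0.354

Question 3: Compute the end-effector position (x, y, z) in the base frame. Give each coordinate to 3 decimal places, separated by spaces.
9.140 -1.602 7.596

after link 1: o_1 = (2.1213, -2.1213, 3.0000)
after link 2: o_2 = (4.8284, -3.4142, 5.8284)
after link 3: o_3 = (9.1403, -1.6024, 7.5962)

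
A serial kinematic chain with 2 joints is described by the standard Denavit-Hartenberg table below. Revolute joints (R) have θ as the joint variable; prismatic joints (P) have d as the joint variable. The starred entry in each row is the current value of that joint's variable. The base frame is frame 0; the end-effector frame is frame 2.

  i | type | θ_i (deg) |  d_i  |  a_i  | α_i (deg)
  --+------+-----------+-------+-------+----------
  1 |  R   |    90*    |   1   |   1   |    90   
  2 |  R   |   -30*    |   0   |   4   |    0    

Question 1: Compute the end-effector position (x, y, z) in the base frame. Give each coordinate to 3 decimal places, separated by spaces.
0.000 4.464 -1.000

after link 1: o_1 = (0.0000, 1.0000, 1.0000)
after link 2: o_2 = (0.0000, 4.4641, -1.0000)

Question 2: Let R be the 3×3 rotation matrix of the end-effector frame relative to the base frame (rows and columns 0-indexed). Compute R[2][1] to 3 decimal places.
End-effector y-axis (col 1 of R) = (-0.0000,0.5000,0.8660)
R[2][1] = 0.8660

0.866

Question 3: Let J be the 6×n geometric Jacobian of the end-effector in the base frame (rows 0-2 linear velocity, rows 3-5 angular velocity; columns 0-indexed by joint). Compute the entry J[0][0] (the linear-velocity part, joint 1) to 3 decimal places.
-4.464

axis z_0 = ẑ; lever o_n−o_0 = (0.0000,4.4641,-1.0000)
cross product → J_v[:, 0] = (-4.4641,0.0000,0.0000)
J_ω[:, 0] = z_0
entry J[0][0] = -4.4641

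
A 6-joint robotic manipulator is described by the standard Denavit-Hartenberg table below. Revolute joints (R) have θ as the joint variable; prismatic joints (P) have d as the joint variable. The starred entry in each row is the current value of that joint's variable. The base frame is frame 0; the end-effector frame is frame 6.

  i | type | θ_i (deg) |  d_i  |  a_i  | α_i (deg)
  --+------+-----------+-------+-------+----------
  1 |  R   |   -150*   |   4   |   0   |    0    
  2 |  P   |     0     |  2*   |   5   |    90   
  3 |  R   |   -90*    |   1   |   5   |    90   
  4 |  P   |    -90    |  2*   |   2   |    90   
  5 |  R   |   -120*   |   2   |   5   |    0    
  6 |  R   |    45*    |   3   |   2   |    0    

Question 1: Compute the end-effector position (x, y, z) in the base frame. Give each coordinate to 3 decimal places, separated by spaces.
-8.512 -3.780 6.000

after link 1: o_1 = (0.0000, 0.0000, 4.0000)
after link 2: o_2 = (-4.3301, -2.5000, 6.0000)
after link 3: o_3 = (-4.8301, -1.6340, 1.0000)
after link 4: o_4 = (-2.0981, -2.3660, 1.0000)
after link 5: o_5 = (-7.0981, -2.3660, 3.0000)
after link 6: o_6 = (-8.5123, -3.7802, 6.0000)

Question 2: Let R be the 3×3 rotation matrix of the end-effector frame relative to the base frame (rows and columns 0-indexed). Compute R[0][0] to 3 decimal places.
End-effector x-axis (col 0 of R) = (-0.7071,-0.7071,0.0000)
R[0][0] = -0.7071

-0.707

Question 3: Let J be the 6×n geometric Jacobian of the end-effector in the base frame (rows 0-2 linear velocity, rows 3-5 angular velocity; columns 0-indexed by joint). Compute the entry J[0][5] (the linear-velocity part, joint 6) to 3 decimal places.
axis z_5 = (0.0000,-0.0000,1.0000); lever o_n−o_5 = (-1.4142,-1.4142,3.0000)
cross product → J_v[:, 5] = (1.4142,-1.4142,-0.0000)
J_ω[:, 5] = z_5
entry J[0][5] = 1.4142

1.414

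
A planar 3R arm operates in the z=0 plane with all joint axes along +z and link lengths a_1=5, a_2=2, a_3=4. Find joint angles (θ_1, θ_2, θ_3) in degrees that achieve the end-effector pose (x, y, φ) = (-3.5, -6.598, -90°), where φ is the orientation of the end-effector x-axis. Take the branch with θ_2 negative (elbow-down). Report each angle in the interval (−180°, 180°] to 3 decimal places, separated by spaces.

-120.001 -120.001 150.002

wrist centre = target − a_3·(cos φ, sin φ) = (-3.5000, -2.5980)
cos θ_2 = (18.9996−5²−2²)/(2·5·2) = -0.5000; θ_2 = -120.0013° (elbow-down)
β = atan2(-2.5980,-3.5000) = -143.4140°; ψ = atan2(-1.7320,4.0000) = -23.4132°
θ_1 = β − ψ = -120.0009°
θ_3 = φ − θ_1 − θ_2 = 150.0022° (wrapped to (-180°,180°])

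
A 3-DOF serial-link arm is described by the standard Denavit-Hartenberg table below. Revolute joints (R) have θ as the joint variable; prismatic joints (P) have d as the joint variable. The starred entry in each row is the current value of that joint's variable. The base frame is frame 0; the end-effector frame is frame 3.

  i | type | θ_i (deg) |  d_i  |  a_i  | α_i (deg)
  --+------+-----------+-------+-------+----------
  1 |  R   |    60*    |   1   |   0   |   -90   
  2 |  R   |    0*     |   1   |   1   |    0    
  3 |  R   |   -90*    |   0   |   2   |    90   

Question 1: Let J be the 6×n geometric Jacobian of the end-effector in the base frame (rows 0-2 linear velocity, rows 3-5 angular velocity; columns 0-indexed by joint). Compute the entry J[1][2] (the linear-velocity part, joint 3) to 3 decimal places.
1.732

axis z_2 = (-0.8660,0.5000,0.0000); lever o_n−o_2 = (0.0000,0.0000,2.0000)
cross product → J_v[:, 2] = (1.0000,1.7321,-0.0000)
J_ω[:, 2] = z_2
entry J[1][2] = 1.7321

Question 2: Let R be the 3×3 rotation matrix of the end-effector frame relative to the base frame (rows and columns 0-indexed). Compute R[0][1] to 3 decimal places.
-0.866

End-effector y-axis (col 1 of R) = (-0.8660,0.5000,0.0000)
R[0][1] = -0.8660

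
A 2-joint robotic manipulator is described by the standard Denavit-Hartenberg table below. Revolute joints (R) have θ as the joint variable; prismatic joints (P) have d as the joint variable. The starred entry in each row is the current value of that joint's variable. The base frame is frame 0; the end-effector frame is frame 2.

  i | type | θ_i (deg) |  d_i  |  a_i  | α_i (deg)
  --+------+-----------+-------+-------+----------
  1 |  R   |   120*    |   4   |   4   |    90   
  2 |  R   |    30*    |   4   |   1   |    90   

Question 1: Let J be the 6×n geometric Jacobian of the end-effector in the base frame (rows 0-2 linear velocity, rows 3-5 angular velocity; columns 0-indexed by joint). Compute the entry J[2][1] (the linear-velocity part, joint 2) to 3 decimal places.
0.866

axis z_1 = (0.8660,0.5000,0.0000); lever o_n−o_1 = (3.0311,2.7500,0.5000)
cross product → J_v[:, 1] = (0.2500,-0.4330,0.8660)
J_ω[:, 1] = z_1
entry J[2][1] = 0.8660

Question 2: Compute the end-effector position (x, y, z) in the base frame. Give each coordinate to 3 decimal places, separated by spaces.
1.031 6.214 4.500

after link 1: o_1 = (-2.0000, 3.4641, 4.0000)
after link 2: o_2 = (1.0311, 6.2141, 4.5000)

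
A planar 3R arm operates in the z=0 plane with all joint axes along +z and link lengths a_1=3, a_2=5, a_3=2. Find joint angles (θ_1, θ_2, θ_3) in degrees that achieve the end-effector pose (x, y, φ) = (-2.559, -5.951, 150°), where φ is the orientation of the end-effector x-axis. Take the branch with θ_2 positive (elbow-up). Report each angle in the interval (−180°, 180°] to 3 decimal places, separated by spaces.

wrist centre = target − a_3·(cos φ, sin φ) = (-0.8269, -6.9510)
cos θ_2 = (49.0002−3²−5²)/(2·3·5) = 0.5000; θ_2 = 59.9995° (elbow-up)
β = atan2(-6.9510,-0.8269) = -96.7845°; ψ = atan2(4.3301,5.5000) = 38.2129°
θ_1 = β − ψ = -134.9973°
θ_3 = φ − θ_1 − θ_2 = -135.0021° (wrapped to (-180°,180°])

-134.997 59.999 -135.002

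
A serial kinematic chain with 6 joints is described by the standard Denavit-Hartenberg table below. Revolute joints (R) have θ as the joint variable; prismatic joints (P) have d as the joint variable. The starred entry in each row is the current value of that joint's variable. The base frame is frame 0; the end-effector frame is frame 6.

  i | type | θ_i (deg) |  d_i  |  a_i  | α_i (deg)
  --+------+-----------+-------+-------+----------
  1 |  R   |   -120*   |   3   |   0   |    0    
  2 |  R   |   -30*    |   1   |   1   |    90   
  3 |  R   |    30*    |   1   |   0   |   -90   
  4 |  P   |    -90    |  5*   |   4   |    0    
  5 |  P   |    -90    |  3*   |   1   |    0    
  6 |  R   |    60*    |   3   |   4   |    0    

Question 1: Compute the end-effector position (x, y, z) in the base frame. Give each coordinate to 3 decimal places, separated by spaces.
after link 1: o_1 = (0.0000, 0.0000, 3.0000)
after link 2: o_2 = (-0.8660, -0.5000, 4.0000)
after link 3: o_3 = (-1.3660, 0.3660, 4.0000)
after link 4: o_4 = (-1.2010, 5.0801, 8.3301)
after link 5: o_5 = (0.8481, 6.2631, 10.4282)
after link 6: o_6 = (1.9151, 10.8792, 12.0263)

1.915 10.879 12.026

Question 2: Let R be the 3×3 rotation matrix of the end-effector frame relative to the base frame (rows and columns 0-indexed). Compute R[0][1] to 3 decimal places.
-0.900

End-effector y-axis (col 1 of R) = (-0.8995,0.0580,0.4330)
R[0][1] = -0.8995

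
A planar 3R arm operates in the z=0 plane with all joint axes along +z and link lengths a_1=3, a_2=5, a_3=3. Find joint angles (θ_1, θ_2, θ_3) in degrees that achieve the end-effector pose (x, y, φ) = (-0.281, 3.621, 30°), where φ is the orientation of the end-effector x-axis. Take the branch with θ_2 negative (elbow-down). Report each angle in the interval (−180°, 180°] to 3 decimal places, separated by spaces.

wrist centre = target − a_3·(cos φ, sin φ) = (-2.8791, 2.1210)
cos θ_2 = (12.7877−3²−5²)/(2·3·5) = -0.7071; θ_2 = -134.9975° (elbow-down)
β = atan2(2.1210,-2.8791) = 143.6211°; ψ = atan2(-3.5357,-0.5354) = -98.6104°
θ_1 = β − ψ = 242.2315°
θ_3 = φ − θ_1 − θ_2 = -77.2340° (wrapped to (-180°,180°])

-117.768 -134.998 -77.234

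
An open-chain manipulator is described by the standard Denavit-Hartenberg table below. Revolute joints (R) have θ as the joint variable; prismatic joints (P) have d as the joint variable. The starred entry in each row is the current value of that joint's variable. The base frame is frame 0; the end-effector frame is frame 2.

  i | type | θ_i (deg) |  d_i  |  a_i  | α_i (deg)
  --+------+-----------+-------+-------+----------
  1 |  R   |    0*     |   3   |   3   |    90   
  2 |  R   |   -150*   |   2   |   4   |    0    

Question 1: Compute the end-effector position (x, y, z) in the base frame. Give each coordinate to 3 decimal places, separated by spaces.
-0.464 -2.000 1.000

after link 1: o_1 = (3.0000, 0.0000, 3.0000)
after link 2: o_2 = (-0.4641, -2.0000, 1.0000)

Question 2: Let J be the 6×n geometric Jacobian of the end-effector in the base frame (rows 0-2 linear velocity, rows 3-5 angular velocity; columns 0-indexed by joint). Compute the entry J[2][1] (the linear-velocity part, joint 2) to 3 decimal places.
-3.464

axis z_1 = (0.0000,-1.0000,0.0000); lever o_n−o_1 = (-3.4641,-2.0000,-2.0000)
cross product → J_v[:, 1] = (2.0000,-0.0000,-3.4641)
J_ω[:, 1] = z_1
entry J[2][1] = -3.4641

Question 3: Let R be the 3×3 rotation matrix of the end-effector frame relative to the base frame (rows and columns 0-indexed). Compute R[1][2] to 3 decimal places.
End-effector z-axis (col 2 of R) = (0.0000,-1.0000,0.0000)
R[1][2] = -1.0000

-1.000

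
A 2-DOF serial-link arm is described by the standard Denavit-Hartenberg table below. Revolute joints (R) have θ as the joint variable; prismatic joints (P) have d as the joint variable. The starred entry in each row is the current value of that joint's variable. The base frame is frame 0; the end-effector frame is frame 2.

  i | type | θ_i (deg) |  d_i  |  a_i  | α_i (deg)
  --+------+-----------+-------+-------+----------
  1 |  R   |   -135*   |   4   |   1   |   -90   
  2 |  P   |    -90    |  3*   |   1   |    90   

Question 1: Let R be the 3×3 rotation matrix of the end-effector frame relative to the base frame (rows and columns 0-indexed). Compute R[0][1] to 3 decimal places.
End-effector y-axis (col 1 of R) = (0.7071,-0.7071,0.0000)
R[0][1] = 0.7071

0.707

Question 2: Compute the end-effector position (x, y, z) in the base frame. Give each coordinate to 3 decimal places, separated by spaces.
after link 1: o_1 = (-0.7071, -0.7071, 4.0000)
after link 2: o_2 = (1.4142, -2.8284, 5.0000)

1.414 -2.828 5.000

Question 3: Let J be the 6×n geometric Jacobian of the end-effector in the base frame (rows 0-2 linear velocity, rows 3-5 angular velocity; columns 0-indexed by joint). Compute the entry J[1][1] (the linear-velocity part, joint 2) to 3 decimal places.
prismatic axis z_1 = (0.7071,-0.7071,0.0000)
J_v[:, 1] = z_1; J_ω[:, 1] = (0,0,0)
entry J[1][1] = -0.7071

-0.707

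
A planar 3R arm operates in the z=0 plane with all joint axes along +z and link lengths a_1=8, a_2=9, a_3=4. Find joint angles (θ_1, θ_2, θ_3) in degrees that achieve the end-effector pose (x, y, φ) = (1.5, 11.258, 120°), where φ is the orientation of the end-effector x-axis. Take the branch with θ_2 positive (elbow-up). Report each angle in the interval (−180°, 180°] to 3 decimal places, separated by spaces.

wrist centre = target − a_3·(cos φ, sin φ) = (3.5000, 7.7939)
cos θ_2 = (72.9949−8²−9²)/(2·8·9) = -0.5000; θ_2 = 120.0024° (elbow-up)
β = atan2(7.7939,3.5000) = 65.8166°; ψ = atan2(7.7940,3.4997) = 65.8190°
θ_1 = β − ψ = -0.0024°
θ_3 = φ − θ_1 − θ_2 = 0.0000° (wrapped to (-180°,180°])

-0.002 120.002 0.000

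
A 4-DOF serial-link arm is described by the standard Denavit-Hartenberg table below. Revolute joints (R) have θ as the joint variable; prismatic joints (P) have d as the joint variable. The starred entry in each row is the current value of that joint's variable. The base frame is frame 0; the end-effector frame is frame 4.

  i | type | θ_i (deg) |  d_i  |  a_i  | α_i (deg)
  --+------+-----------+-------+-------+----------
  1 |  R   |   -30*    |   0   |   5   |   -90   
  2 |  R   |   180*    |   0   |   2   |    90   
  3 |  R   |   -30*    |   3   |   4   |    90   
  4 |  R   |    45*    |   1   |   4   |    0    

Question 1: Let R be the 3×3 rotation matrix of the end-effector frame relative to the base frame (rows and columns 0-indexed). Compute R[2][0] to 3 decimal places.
-0.707

End-effector x-axis (col 0 of R) = (-0.7071,0.0000,-0.7071)
R[2][0] = -0.7071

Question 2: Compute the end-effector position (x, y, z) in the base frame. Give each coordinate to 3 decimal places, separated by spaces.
-4.230 -2.500 -5.828

after link 1: o_1 = (4.3301, -2.5000, 0.0000)
after link 2: o_2 = (2.5981, -1.5000, -0.0000)
after link 3: o_3 = (-1.4019, -1.5000, -3.0000)
after link 4: o_4 = (-4.2304, -2.5000, -5.8284)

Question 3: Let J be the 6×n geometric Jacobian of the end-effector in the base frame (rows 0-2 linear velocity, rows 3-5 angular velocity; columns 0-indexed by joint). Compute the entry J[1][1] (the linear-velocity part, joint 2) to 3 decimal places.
2.914

axis z_1 = (0.5000,0.8660,0.0000); lever o_n−o_1 = (-8.5605,0.0000,-5.8284)
cross product → J_v[:, 1] = (-5.0476,2.9142,7.4136)
J_ω[:, 1] = z_1
entry J[1][1] = 2.9142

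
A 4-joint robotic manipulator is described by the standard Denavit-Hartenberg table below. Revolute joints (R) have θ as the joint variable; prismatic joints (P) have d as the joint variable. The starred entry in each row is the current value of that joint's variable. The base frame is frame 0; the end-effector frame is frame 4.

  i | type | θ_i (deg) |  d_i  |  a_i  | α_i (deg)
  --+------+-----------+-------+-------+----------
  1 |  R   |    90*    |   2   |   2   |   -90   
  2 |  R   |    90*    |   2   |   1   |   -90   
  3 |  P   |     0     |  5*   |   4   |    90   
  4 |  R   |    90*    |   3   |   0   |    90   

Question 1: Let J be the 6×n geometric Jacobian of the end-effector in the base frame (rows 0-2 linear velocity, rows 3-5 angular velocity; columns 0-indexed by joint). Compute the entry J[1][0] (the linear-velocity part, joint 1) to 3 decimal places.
axis z_0 = ẑ; lever o_n−o_0 = (-5.0000,-3.0000,-3.0000)
cross product → J_v[:, 0] = (3.0000,-5.0000,0.0000)
J_ω[:, 0] = z_0
entry J[1][0] = -5.0000

-5.000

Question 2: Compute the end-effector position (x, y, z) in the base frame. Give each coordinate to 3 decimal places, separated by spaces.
after link 1: o_1 = (0.0000, 2.0000, 2.0000)
after link 2: o_2 = (-2.0000, 2.0000, 1.0000)
after link 3: o_3 = (-2.0000, -3.0000, -3.0000)
after link 4: o_4 = (-5.0000, -3.0000, -3.0000)

-5.000 -3.000 -3.000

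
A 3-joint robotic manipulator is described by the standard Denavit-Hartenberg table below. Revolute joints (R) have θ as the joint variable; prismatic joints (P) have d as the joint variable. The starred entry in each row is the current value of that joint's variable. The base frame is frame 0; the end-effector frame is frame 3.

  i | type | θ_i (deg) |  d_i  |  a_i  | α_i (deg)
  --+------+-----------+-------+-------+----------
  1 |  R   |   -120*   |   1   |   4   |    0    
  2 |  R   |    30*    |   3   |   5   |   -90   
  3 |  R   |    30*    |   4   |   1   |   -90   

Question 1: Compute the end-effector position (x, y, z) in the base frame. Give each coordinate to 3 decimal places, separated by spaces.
2.000 -9.330 3.500

after link 1: o_1 = (-2.0000, -3.4641, 1.0000)
after link 2: o_2 = (-2.0000, -8.4641, 4.0000)
after link 3: o_3 = (2.0000, -9.3301, 3.5000)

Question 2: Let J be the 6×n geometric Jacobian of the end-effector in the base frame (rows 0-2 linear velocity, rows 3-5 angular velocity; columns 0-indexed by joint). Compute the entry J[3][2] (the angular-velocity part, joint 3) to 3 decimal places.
1.000

axis z_2 = (1.0000,0.0000,0.0000); lever o_n−o_2 = (4.0000,-0.8660,-0.5000)
cross product → J_v[:, 2] = (-0.0000,0.5000,-0.8660)
J_ω[:, 2] = z_2
entry J[3][2] = 1.0000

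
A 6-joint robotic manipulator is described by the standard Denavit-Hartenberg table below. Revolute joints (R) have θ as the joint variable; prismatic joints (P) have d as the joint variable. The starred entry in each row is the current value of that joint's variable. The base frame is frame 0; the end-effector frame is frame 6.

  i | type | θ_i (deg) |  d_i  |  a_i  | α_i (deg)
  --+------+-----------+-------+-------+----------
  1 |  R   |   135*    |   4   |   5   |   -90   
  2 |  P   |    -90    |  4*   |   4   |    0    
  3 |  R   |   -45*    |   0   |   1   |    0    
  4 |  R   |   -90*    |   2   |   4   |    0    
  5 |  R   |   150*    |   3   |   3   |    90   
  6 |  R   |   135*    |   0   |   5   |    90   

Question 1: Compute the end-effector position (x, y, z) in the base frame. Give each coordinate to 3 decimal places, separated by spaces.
after link 1: o_1 = (-3.5355, 3.5355, 4.0000)
after link 2: o_2 = (-6.3640, 0.7071, 8.0000)
after link 3: o_3 = (-5.8640, 0.2071, 8.7071)
after link 4: o_4 = (-5.2782, -3.2071, 5.8787)
after link 5: o_5 = (-7.9485, -4.7794, 8.7765)
after link 6: o_6 = (-9.8015, -7.9264, 5.3614)

-9.801 -7.926 5.361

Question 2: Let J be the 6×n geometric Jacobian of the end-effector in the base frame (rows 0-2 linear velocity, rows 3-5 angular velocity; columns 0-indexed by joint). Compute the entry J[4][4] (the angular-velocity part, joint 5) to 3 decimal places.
axis z_4 = (-0.7071,-0.7071,0.0000); lever o_n−o_4 = (-4.5233,-4.7193,-0.5173)
cross product → J_v[:, 4] = (0.3658,-0.3658,0.1386)
J_ω[:, 4] = z_4
entry J[4][4] = -0.7071

-0.707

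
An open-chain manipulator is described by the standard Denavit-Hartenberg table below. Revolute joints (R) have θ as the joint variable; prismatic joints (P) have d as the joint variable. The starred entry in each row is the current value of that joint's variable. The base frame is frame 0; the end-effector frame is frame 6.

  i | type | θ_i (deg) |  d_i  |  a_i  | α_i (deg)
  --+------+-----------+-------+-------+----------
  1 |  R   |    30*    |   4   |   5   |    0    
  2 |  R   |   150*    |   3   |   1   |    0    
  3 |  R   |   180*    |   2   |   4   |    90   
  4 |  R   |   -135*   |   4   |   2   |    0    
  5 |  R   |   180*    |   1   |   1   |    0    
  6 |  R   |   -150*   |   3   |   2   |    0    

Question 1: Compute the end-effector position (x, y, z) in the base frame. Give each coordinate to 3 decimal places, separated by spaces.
6.105 -5.500 6.361

after link 1: o_1 = (4.3301, 2.5000, 4.0000)
after link 2: o_2 = (3.3301, 2.5000, 7.0000)
after link 3: o_3 = (7.3301, 2.5000, 9.0000)
after link 4: o_4 = (5.9159, -1.5000, 7.5858)
after link 5: o_5 = (6.6230, -2.5000, 8.2929)
after link 6: o_6 = (6.1054, -5.5000, 6.3610)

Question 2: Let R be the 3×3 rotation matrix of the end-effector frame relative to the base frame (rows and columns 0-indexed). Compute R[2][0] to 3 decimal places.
-0.966

End-effector x-axis (col 0 of R) = (-0.2588,-0.0000,-0.9659)
R[2][0] = -0.9659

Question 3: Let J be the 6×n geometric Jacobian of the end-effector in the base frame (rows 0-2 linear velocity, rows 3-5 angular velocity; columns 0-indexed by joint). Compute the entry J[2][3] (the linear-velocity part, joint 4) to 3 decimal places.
-1.225

axis z_3 = (-0.0000,-1.0000,0.0000); lever o_n−o_3 = (-1.2247,-8.0000,-2.6390)
cross product → J_v[:, 3] = (2.6390,-0.0000,-1.2247)
J_ω[:, 3] = z_3
entry J[2][3] = -1.2247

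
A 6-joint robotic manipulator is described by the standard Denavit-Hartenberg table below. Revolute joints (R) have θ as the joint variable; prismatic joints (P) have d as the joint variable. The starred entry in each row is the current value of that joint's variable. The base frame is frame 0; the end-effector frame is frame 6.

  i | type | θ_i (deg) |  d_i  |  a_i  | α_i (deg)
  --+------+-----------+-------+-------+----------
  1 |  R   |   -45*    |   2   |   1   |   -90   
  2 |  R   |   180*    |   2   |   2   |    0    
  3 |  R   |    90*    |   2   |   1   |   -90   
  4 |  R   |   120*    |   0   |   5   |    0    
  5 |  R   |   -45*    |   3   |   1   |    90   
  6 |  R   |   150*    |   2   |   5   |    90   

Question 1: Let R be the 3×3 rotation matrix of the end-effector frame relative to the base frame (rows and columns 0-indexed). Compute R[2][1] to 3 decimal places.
0.966

End-effector y-axis (col 1 of R) = (0.1830,0.1830,0.9659)
R[2][1] = 0.9659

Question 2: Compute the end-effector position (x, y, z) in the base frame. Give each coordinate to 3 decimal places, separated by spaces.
5.589 -0.775 1.570

after link 1: o_1 = (0.7071, -0.7071, 2.0000)
after link 2: o_2 = (0.7071, 2.1213, 2.0000)
after link 3: o_3 = (2.1213, 3.5355, 3.0000)
after link 4: o_4 = (-0.9405, 0.4737, 0.5000)
after link 5: o_5 = (0.4978, -2.3307, 0.7588)
after link 6: o_6 = (5.5891, -0.7749, 1.5700)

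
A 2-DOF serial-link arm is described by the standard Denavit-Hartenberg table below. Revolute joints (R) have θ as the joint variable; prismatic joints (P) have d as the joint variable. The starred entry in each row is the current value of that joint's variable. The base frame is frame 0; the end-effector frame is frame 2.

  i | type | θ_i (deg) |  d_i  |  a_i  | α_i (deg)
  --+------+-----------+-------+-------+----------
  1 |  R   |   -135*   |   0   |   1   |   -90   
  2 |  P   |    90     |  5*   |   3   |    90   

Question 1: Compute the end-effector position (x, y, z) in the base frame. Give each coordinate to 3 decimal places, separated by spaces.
2.828 -4.243 -3.000

after link 1: o_1 = (-0.7071, -0.7071, 0.0000)
after link 2: o_2 = (2.8284, -4.2426, -3.0000)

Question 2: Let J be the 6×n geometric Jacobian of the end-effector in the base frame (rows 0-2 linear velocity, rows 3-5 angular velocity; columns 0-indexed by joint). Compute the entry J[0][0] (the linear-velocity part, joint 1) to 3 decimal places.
4.243

axis z_0 = ẑ; lever o_n−o_0 = (2.8284,-4.2426,-3.0000)
cross product → J_v[:, 0] = (4.2426,2.8284,-0.0000)
J_ω[:, 0] = z_0
entry J[0][0] = 4.2426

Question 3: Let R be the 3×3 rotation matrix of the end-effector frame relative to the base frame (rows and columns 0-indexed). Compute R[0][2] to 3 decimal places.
-0.707

End-effector z-axis (col 2 of R) = (-0.7071,-0.7071,0.0000)
R[0][2] = -0.7071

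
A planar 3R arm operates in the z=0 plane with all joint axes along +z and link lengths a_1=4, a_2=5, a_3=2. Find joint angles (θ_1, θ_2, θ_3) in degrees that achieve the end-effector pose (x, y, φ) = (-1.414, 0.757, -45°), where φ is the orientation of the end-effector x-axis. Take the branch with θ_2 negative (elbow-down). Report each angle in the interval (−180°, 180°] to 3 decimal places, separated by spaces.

wrist centre = target − a_3·(cos φ, sin φ) = (-2.8282, 2.1712)
cos θ_2 = (12.7130−4²−5²)/(2·4·5) = -0.7072; θ_2 = -135.0056° (elbow-down)
β = atan2(2.1712,-2.8282) = 142.4866°; ψ = atan2(-3.5352,0.4641) = -82.5207°
θ_1 = β − ψ = 225.0073°
θ_3 = φ − θ_1 − θ_2 = -135.0017° (wrapped to (-180°,180°])

-134.993 -135.006 -135.002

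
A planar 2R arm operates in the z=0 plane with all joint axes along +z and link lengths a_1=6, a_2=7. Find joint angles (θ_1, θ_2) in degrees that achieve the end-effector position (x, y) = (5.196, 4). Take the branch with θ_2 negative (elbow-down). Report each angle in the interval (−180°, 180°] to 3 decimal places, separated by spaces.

cos θ_2 = (42.9984−6²−7²)/(2·6·7) = -0.5000; θ_2 = -120.0012° (elbow-down)
β = atan2(4.0000,5.1960) = 37.5899°; ψ = atan2(-6.0621,2.4999) = -67.5899°
θ_1 = β − ψ = 105.1798°

105.180 -120.001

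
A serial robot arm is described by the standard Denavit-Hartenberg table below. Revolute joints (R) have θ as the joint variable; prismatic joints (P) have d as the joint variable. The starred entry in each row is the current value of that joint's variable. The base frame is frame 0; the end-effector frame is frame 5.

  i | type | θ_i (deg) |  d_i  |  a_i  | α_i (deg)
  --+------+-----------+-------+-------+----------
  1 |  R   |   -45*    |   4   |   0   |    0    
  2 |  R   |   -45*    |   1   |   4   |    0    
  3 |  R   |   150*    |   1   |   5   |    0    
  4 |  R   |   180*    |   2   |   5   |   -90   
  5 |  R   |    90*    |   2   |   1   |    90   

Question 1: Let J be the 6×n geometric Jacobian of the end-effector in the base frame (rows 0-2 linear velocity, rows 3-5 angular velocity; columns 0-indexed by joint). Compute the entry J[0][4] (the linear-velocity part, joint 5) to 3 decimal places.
axis z_4 = (0.8660,-0.5000,0.0000); lever o_n−o_4 = (1.7321,-1.0000,-1.0000)
cross product → J_v[:, 4] = (0.5000,0.8660,-0.0000)
J_ω[:, 4] = z_4
entry J[0][4] = 0.5000

0.500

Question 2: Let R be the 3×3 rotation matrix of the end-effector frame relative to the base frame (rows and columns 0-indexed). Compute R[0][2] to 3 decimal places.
End-effector z-axis (col 2 of R) = (-0.5000,-0.8660,0.0000)
R[0][2] = -0.5000

-0.500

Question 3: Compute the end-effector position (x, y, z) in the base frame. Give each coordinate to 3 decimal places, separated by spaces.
1.732 -5.000 7.000

after link 1: o_1 = (0.0000, 0.0000, 4.0000)
after link 2: o_2 = (0.0000, -4.0000, 5.0000)
after link 3: o_3 = (2.5000, 0.3301, 6.0000)
after link 4: o_4 = (-0.0000, -4.0000, 8.0000)
after link 5: o_5 = (1.7321, -5.0000, 7.0000)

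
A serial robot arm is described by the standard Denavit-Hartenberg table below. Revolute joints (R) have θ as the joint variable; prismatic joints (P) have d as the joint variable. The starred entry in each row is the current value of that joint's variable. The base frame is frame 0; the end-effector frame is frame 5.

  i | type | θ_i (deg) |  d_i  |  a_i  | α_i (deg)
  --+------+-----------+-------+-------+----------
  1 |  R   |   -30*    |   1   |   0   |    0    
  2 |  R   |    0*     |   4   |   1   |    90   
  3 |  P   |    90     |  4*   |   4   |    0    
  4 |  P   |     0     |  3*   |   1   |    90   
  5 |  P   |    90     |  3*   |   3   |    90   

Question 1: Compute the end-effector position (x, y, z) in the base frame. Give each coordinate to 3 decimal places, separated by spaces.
after link 1: o_1 = (0.0000, 0.0000, 1.0000)
after link 2: o_2 = (0.8660, -0.5000, 5.0000)
after link 3: o_3 = (-1.1340, -3.9641, 9.0000)
after link 4: o_4 = (-2.6340, -6.5622, 10.0000)
after link 5: o_5 = (-1.5359, -10.6603, 10.0000)

-1.536 -10.660 10.000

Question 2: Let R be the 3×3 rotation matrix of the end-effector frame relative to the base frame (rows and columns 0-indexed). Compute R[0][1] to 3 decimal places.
0.866

End-effector y-axis (col 1 of R) = (0.8660,-0.5000,-0.0000)
R[0][1] = 0.8660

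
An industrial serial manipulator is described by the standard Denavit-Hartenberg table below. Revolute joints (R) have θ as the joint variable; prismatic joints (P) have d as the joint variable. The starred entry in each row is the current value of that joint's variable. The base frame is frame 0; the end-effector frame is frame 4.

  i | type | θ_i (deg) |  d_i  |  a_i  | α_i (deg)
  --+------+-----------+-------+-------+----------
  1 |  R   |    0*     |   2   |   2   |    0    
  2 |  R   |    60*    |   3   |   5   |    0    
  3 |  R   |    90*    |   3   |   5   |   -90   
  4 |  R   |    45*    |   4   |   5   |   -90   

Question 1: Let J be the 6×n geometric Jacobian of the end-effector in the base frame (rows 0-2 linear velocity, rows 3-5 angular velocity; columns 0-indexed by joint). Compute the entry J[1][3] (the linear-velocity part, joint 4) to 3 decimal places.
axis z_3 = (-0.5000,-0.8660,0.0000); lever o_n−o_3 = (-5.0619,-1.6963,-3.5355)
cross product → J_v[:, 3] = (3.0619,-1.7678,-3.5355)
J_ω[:, 3] = z_3
entry J[1][3] = -1.7678

-1.768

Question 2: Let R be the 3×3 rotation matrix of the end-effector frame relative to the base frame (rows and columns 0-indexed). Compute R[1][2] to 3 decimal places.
End-effector z-axis (col 2 of R) = (0.6124,-0.3536,-0.7071)
R[1][2] = -0.3536

-0.354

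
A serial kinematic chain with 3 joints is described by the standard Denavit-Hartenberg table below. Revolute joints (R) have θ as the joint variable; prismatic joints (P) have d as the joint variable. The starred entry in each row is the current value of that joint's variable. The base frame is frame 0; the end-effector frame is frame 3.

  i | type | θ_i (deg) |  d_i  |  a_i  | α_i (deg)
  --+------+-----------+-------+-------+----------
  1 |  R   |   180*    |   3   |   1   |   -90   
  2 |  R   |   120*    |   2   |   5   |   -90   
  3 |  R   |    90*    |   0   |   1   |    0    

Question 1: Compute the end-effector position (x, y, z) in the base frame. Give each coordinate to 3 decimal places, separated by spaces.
after link 1: o_1 = (-1.0000, 0.0000, 3.0000)
after link 2: o_2 = (1.5000, -2.0000, -1.3301)
after link 3: o_3 = (1.5000, -1.0000, -1.3301)

1.500 -1.000 -1.330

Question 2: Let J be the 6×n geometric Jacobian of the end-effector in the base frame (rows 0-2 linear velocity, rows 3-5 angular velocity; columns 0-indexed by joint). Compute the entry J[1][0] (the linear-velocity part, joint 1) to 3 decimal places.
1.500

axis z_0 = ẑ; lever o_n−o_0 = (1.5000,-1.0000,-1.3301)
cross product → J_v[:, 0] = (1.0000,1.5000,-0.0000)
J_ω[:, 0] = z_0
entry J[1][0] = 1.5000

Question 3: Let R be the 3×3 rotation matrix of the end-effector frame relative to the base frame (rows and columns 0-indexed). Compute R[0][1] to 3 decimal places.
-0.500

End-effector y-axis (col 1 of R) = (-0.5000,0.0000,0.8660)
R[0][1] = -0.5000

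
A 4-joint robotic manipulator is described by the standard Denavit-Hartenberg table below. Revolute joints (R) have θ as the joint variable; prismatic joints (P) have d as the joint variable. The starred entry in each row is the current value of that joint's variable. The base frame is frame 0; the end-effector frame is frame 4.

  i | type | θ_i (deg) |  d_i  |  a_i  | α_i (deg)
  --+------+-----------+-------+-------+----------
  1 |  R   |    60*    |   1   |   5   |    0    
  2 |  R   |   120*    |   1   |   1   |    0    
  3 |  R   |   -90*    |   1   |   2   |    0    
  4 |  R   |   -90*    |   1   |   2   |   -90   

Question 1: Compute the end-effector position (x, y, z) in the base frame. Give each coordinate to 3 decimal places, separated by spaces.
after link 1: o_1 = (2.5000, 4.3301, 1.0000)
after link 2: o_2 = (1.5000, 4.3301, 2.0000)
after link 3: o_3 = (1.5000, 6.3301, 3.0000)
after link 4: o_4 = (3.5000, 6.3301, 4.0000)

3.500 6.330 4.000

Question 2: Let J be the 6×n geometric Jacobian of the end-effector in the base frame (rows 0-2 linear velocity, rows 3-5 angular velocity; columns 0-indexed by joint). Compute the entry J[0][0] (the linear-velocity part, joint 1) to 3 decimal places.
-6.330

axis z_0 = ẑ; lever o_n−o_0 = (3.5000,6.3301,4.0000)
cross product → J_v[:, 0] = (-6.3301,3.5000,0.0000)
J_ω[:, 0] = z_0
entry J[0][0] = -6.3301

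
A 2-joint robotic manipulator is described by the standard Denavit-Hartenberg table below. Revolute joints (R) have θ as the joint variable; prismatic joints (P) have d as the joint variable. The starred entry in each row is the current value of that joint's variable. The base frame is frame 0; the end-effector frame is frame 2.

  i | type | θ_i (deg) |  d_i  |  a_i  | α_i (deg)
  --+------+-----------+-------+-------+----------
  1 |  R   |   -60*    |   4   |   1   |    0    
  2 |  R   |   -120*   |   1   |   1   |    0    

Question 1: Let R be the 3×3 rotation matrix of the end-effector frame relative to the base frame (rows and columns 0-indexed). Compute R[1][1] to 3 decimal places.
-1.000

End-effector y-axis (col 1 of R) = (0.0000,-1.0000,0.0000)
R[1][1] = -1.0000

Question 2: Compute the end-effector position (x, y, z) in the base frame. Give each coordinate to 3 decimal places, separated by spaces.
-0.500 -0.866 5.000

after link 1: o_1 = (0.5000, -0.8660, 4.0000)
after link 2: o_2 = (-0.5000, -0.8660, 5.0000)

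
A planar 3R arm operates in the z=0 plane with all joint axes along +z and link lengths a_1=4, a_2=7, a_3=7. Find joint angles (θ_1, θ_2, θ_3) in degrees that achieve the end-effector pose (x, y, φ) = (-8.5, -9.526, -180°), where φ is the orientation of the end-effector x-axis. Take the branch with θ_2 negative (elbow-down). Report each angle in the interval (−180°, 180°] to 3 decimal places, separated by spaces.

wrist centre = target − a_3·(cos φ, sin φ) = (-1.5000, -9.5260)
cos θ_2 = (92.9947−4²−7²)/(2·4·7) = 0.4999; θ_2 = -60.0063° (elbow-down)
β = atan2(-9.5260,-1.5000) = -98.9485°; ψ = atan2(-6.0626,7.4993) = -38.9525°
θ_1 = β − ψ = -59.9960°
θ_3 = φ − θ_1 − θ_2 = -59.9977° (wrapped to (-180°,180°])

-59.996 -60.006 -59.998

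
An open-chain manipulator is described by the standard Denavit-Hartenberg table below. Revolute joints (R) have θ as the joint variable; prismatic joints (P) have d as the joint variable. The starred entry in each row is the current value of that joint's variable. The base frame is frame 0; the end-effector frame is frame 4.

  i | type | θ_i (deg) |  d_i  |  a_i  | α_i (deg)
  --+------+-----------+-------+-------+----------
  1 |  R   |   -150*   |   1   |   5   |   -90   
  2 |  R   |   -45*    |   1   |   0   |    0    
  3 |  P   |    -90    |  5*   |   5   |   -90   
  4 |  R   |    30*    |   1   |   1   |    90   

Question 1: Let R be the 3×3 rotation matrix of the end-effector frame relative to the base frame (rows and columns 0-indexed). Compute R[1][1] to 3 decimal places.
End-effector y-axis (col 1 of R) = (-0.6124,-0.3536,0.7071)
R[1][1] = -0.3536

-0.354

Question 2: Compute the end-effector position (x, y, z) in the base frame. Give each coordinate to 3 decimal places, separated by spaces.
after link 1: o_1 = (-4.3301, -2.5000, 1.0000)
after link 2: o_2 = (-3.8301, -3.3660, 1.0000)
after link 3: o_3 = (1.7317, -5.9284, 4.5355)
after link 4: o_4 = (1.3997, -5.5427, 5.8550)

1.400 -5.543 5.855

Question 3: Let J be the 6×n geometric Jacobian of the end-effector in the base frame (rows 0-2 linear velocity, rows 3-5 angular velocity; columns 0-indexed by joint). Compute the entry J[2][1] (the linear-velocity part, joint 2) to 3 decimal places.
axis z_1 = (0.5000,-0.8660,0.0000); lever o_n−o_1 = (5.7298,-3.0427,4.8550)
cross product → J_v[:, 1] = (-4.2046,-2.4275,3.4408)
J_ω[:, 1] = z_1
entry J[2][1] = 3.4408

3.441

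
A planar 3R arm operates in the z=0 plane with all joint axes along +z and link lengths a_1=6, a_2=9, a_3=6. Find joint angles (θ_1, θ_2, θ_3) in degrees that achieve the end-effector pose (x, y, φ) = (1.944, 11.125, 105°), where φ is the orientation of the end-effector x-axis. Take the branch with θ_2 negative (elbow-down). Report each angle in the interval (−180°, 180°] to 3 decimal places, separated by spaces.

wrist centre = target − a_3·(cos φ, sin φ) = (3.4969, 5.3294)
cos θ_2 = (40.6314−6²−9²)/(2·6·9) = -0.7071; θ_2 = -135.0008° (elbow-down)
β = atan2(5.3294,3.4969) = 56.7291°; ψ = atan2(-6.3639,-0.3641) = -93.2741°
θ_1 = β − ψ = 150.0032°
θ_3 = φ − θ_1 − θ_2 = 89.9976° (wrapped to (-180°,180°])

150.003 -135.001 89.998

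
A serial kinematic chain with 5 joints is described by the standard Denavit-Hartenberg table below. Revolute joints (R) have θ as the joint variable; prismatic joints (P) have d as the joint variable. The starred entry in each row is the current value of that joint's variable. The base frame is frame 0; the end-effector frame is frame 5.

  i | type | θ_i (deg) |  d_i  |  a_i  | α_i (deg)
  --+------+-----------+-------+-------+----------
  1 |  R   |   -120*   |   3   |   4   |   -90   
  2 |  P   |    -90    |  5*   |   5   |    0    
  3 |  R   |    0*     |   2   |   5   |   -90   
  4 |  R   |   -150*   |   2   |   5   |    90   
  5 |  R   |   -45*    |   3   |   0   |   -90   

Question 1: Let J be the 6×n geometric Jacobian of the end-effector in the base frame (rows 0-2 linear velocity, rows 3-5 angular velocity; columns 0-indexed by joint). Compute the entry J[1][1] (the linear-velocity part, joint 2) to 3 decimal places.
prismatic axis z_1 = (0.8660,-0.5000,0.0000)
J_v[:, 1] = z_1; J_ω[:, 1] = (0,0,0)
entry J[1][1] = -0.5000

-0.500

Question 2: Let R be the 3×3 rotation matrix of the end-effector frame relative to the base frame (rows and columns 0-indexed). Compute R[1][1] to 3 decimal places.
End-effector y-axis (col 1 of R) = (0.7500,-0.4330,0.5000)
R[1][1] = -0.4330

-0.433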